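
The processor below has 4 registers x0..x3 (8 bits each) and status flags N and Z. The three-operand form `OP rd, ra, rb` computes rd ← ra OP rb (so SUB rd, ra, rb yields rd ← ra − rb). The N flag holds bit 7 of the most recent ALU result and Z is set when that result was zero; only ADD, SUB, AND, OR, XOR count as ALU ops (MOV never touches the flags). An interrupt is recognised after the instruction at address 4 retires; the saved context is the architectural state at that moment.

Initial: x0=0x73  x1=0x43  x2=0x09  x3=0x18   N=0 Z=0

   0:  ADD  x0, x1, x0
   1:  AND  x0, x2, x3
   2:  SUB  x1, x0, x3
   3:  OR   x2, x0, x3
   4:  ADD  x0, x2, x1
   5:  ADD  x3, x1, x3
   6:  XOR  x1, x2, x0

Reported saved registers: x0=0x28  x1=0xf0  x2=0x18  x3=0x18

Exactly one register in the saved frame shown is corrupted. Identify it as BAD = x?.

BAD = x0

after  0: x0=0xb6 x1=0x43 x2=0x09 x3=0x18  N=1 Z=0
after  1: x0=0x08 x1=0x43 x2=0x09 x3=0x18  N=0 Z=0
after  2: x0=0x08 x1=0xf0 x2=0x09 x3=0x18  N=1 Z=0
after  3: x0=0x08 x1=0xf0 x2=0x18 x3=0x18  N=0 Z=0
after  4: x0=0x08 x1=0xf0 x2=0x18 x3=0x18  N=0 Z=0
-- IRQ taken; context saved, return-PC = 5 --
mismatch: x0: reported 0x28 vs actual 0x08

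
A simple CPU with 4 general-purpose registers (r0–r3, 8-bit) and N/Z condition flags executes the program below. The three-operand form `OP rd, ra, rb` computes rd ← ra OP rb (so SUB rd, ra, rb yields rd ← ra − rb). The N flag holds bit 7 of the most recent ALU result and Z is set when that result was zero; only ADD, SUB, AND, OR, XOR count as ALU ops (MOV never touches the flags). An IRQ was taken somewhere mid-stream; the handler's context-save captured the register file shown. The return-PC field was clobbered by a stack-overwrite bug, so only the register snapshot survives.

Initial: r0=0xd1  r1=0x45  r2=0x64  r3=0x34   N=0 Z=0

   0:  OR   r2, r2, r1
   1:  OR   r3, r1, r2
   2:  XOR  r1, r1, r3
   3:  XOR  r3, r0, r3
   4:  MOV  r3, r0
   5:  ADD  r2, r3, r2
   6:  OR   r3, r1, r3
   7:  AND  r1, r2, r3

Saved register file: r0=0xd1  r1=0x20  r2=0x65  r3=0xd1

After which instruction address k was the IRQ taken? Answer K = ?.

K = 4

after  0: r0=0xd1 r1=0x45 r2=0x65 r3=0x34  N=0 Z=0
after  1: r0=0xd1 r1=0x45 r2=0x65 r3=0x65  N=0 Z=0
after  2: r0=0xd1 r1=0x20 r2=0x65 r3=0x65  N=0 Z=0
after  3: r0=0xd1 r1=0x20 r2=0x65 r3=0xb4  N=1 Z=0
after  4: r0=0xd1 r1=0x20 r2=0x65 r3=0xd1  N=1 Z=0
-- IRQ taken; context saved, return-PC = 5 --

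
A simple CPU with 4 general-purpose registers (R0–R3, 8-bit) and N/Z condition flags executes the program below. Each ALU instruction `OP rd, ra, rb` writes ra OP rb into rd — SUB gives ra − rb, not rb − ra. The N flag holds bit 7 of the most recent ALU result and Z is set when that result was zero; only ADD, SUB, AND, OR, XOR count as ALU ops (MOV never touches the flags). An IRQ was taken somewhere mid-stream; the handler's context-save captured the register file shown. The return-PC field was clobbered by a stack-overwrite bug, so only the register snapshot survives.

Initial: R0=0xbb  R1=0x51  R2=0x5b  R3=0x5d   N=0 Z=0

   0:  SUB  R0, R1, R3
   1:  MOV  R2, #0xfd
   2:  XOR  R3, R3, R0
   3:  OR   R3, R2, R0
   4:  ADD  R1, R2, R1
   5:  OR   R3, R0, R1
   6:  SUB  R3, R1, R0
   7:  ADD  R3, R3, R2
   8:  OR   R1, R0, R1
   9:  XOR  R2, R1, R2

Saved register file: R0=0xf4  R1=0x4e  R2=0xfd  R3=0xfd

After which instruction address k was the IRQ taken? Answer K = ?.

K = 4

after  0: R0=0xf4 R1=0x51 R2=0x5b R3=0x5d  N=1 Z=0
after  1: R0=0xf4 R1=0x51 R2=0xfd R3=0x5d  N=1 Z=0
after  2: R0=0xf4 R1=0x51 R2=0xfd R3=0xa9  N=1 Z=0
after  3: R0=0xf4 R1=0x51 R2=0xfd R3=0xfd  N=1 Z=0
after  4: R0=0xf4 R1=0x4e R2=0xfd R3=0xfd  N=0 Z=0
-- IRQ taken; context saved, return-PC = 5 --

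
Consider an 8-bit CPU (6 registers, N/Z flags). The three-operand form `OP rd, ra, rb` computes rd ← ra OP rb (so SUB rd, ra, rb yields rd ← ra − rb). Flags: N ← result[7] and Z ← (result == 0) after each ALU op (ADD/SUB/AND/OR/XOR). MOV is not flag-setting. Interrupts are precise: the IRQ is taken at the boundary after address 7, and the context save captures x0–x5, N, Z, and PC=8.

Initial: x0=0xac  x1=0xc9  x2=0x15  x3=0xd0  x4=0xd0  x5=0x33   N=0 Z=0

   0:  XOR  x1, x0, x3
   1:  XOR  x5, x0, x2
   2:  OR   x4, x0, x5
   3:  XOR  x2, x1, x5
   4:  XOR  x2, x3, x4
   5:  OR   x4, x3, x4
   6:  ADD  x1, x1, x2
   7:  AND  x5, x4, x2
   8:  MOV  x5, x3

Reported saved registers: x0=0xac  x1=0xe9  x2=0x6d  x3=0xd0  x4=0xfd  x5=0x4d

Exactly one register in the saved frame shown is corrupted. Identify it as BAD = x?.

after  0: x0=0xac x1=0x7c x2=0x15 x3=0xd0 x4=0xd0 x5=0x33  N=0 Z=0
after  1: x0=0xac x1=0x7c x2=0x15 x3=0xd0 x4=0xd0 x5=0xb9  N=1 Z=0
after  2: x0=0xac x1=0x7c x2=0x15 x3=0xd0 x4=0xbd x5=0xb9  N=1 Z=0
after  3: x0=0xac x1=0x7c x2=0xc5 x3=0xd0 x4=0xbd x5=0xb9  N=1 Z=0
after  4: x0=0xac x1=0x7c x2=0x6d x3=0xd0 x4=0xbd x5=0xb9  N=0 Z=0
after  5: x0=0xac x1=0x7c x2=0x6d x3=0xd0 x4=0xfd x5=0xb9  N=1 Z=0
after  6: x0=0xac x1=0xe9 x2=0x6d x3=0xd0 x4=0xfd x5=0xb9  N=1 Z=0
after  7: x0=0xac x1=0xe9 x2=0x6d x3=0xd0 x4=0xfd x5=0x6d  N=0 Z=0
-- IRQ taken; context saved, return-PC = 8 --
mismatch: x5: reported 0x4d vs actual 0x6d

BAD = x5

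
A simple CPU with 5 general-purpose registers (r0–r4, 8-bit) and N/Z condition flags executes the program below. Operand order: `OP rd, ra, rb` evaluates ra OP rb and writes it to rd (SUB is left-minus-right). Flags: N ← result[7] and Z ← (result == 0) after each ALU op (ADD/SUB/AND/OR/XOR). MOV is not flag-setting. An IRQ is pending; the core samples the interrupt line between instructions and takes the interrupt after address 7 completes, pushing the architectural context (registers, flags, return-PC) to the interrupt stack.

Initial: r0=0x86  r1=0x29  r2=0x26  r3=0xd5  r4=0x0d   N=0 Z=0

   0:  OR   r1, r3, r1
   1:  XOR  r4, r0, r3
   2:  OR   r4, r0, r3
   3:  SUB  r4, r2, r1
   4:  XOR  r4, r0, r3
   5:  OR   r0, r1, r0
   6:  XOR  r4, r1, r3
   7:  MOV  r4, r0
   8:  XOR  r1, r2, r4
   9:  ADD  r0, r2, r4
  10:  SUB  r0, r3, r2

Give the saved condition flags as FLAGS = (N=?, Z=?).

FLAGS = (N=0, Z=0)

after  0: r0=0x86 r1=0xfd r2=0x26 r3=0xd5 r4=0x0d  N=1 Z=0
after  1: r0=0x86 r1=0xfd r2=0x26 r3=0xd5 r4=0x53  N=0 Z=0
after  2: r0=0x86 r1=0xfd r2=0x26 r3=0xd5 r4=0xd7  N=1 Z=0
after  3: r0=0x86 r1=0xfd r2=0x26 r3=0xd5 r4=0x29  N=0 Z=0
after  4: r0=0x86 r1=0xfd r2=0x26 r3=0xd5 r4=0x53  N=0 Z=0
after  5: r0=0xff r1=0xfd r2=0x26 r3=0xd5 r4=0x53  N=1 Z=0
after  6: r0=0xff r1=0xfd r2=0x26 r3=0xd5 r4=0x28  N=0 Z=0
after  7: r0=0xff r1=0xfd r2=0x26 r3=0xd5 r4=0xff  N=0 Z=0
-- IRQ taken; context saved, return-PC = 8 --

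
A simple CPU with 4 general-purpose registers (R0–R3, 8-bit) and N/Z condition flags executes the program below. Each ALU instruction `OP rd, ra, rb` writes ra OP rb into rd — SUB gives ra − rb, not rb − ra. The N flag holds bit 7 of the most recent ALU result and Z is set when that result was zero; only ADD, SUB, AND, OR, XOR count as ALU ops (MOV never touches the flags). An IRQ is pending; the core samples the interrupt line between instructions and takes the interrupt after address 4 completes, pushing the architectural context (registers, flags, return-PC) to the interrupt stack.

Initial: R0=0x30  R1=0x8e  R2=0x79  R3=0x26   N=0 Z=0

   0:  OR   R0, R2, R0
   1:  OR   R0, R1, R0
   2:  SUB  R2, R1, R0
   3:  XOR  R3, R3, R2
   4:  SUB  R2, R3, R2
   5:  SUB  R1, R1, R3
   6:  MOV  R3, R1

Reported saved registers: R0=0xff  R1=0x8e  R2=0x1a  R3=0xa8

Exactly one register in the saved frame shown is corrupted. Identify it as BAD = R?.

after  0: R0=0x79 R1=0x8e R2=0x79 R3=0x26  N=0 Z=0
after  1: R0=0xff R1=0x8e R2=0x79 R3=0x26  N=1 Z=0
after  2: R0=0xff R1=0x8e R2=0x8f R3=0x26  N=1 Z=0
after  3: R0=0xff R1=0x8e R2=0x8f R3=0xa9  N=1 Z=0
after  4: R0=0xff R1=0x8e R2=0x1a R3=0xa9  N=0 Z=0
-- IRQ taken; context saved, return-PC = 5 --
mismatch: R3: reported 0xa8 vs actual 0xa9

BAD = R3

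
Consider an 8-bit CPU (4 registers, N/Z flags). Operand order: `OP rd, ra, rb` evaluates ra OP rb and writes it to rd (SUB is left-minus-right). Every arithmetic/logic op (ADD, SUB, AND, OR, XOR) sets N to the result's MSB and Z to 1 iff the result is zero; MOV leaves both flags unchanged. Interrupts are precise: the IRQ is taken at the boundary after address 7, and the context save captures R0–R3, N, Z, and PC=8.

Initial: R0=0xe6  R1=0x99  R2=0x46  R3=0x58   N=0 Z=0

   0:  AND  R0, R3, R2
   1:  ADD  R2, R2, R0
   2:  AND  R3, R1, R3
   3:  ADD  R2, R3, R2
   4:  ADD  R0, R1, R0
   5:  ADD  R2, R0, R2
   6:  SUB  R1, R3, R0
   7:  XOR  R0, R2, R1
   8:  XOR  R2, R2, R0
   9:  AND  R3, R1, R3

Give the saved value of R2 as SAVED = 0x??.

SAVED = 0x77

after  0: R0=0x40 R1=0x99 R2=0x46 R3=0x58  N=0 Z=0
after  1: R0=0x40 R1=0x99 R2=0x86 R3=0x58  N=1 Z=0
after  2: R0=0x40 R1=0x99 R2=0x86 R3=0x18  N=0 Z=0
after  3: R0=0x40 R1=0x99 R2=0x9e R3=0x18  N=1 Z=0
after  4: R0=0xd9 R1=0x99 R2=0x9e R3=0x18  N=1 Z=0
after  5: R0=0xd9 R1=0x99 R2=0x77 R3=0x18  N=0 Z=0
after  6: R0=0xd9 R1=0x3f R2=0x77 R3=0x18  N=0 Z=0
after  7: R0=0x48 R1=0x3f R2=0x77 R3=0x18  N=0 Z=0
-- IRQ taken; context saved, return-PC = 8 --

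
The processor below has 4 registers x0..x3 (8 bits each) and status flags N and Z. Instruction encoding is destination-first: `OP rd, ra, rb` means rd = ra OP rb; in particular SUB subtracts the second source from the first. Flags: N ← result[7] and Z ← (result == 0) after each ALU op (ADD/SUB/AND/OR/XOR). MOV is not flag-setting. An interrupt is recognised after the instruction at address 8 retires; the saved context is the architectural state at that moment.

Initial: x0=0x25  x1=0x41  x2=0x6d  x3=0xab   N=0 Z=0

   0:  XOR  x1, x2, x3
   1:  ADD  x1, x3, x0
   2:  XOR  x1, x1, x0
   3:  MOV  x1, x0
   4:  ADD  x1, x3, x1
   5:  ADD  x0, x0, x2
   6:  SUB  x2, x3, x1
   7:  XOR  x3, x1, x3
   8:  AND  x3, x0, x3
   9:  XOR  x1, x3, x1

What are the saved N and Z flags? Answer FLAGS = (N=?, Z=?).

after  0: x0=0x25 x1=0xc6 x2=0x6d x3=0xab  N=1 Z=0
after  1: x0=0x25 x1=0xd0 x2=0x6d x3=0xab  N=1 Z=0
after  2: x0=0x25 x1=0xf5 x2=0x6d x3=0xab  N=1 Z=0
after  3: x0=0x25 x1=0x25 x2=0x6d x3=0xab  N=1 Z=0
after  4: x0=0x25 x1=0xd0 x2=0x6d x3=0xab  N=1 Z=0
after  5: x0=0x92 x1=0xd0 x2=0x6d x3=0xab  N=1 Z=0
after  6: x0=0x92 x1=0xd0 x2=0xdb x3=0xab  N=1 Z=0
after  7: x0=0x92 x1=0xd0 x2=0xdb x3=0x7b  N=0 Z=0
after  8: x0=0x92 x1=0xd0 x2=0xdb x3=0x12  N=0 Z=0
-- IRQ taken; context saved, return-PC = 9 --

FLAGS = (N=0, Z=0)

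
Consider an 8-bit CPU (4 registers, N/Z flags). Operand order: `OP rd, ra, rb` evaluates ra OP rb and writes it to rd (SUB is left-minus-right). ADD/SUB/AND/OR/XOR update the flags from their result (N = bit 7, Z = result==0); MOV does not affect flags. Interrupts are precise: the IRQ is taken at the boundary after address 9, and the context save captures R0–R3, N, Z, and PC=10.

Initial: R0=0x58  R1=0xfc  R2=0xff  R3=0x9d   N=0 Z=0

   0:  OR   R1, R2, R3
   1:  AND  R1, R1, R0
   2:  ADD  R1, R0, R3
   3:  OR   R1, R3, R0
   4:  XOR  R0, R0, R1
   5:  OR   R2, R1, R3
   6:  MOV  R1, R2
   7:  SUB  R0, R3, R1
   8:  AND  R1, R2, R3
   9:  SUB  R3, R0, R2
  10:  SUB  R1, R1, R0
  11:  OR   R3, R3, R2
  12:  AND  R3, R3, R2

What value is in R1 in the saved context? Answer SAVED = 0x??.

after  0: R0=0x58 R1=0xff R2=0xff R3=0x9d  N=1 Z=0
after  1: R0=0x58 R1=0x58 R2=0xff R3=0x9d  N=0 Z=0
after  2: R0=0x58 R1=0xf5 R2=0xff R3=0x9d  N=1 Z=0
after  3: R0=0x58 R1=0xdd R2=0xff R3=0x9d  N=1 Z=0
after  4: R0=0x85 R1=0xdd R2=0xff R3=0x9d  N=1 Z=0
after  5: R0=0x85 R1=0xdd R2=0xdd R3=0x9d  N=1 Z=0
after  6: R0=0x85 R1=0xdd R2=0xdd R3=0x9d  N=1 Z=0
after  7: R0=0xc0 R1=0xdd R2=0xdd R3=0x9d  N=1 Z=0
after  8: R0=0xc0 R1=0x9d R2=0xdd R3=0x9d  N=1 Z=0
after  9: R0=0xc0 R1=0x9d R2=0xdd R3=0xe3  N=1 Z=0
-- IRQ taken; context saved, return-PC = 10 --

SAVED = 0x9d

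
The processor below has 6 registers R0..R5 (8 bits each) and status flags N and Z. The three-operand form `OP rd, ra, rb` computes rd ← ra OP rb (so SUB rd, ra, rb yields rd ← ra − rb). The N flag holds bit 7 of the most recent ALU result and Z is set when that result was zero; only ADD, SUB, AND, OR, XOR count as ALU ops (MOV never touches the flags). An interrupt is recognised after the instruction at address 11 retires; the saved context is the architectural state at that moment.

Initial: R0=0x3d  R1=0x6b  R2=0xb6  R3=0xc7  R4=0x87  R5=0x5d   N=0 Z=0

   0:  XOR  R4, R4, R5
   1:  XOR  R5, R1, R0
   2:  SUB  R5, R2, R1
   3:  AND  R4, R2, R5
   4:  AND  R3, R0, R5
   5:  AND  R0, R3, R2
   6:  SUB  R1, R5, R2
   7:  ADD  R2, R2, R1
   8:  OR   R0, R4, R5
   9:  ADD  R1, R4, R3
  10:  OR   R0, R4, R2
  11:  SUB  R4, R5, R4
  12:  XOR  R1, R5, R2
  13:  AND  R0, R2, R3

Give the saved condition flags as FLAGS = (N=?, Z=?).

FLAGS = (N=0, Z=0)

after  0: R0=0x3d R1=0x6b R2=0xb6 R3=0xc7 R4=0xda R5=0x5d  N=1 Z=0
after  1: R0=0x3d R1=0x6b R2=0xb6 R3=0xc7 R4=0xda R5=0x56  N=0 Z=0
after  2: R0=0x3d R1=0x6b R2=0xb6 R3=0xc7 R4=0xda R5=0x4b  N=0 Z=0
after  3: R0=0x3d R1=0x6b R2=0xb6 R3=0xc7 R4=0x02 R5=0x4b  N=0 Z=0
after  4: R0=0x3d R1=0x6b R2=0xb6 R3=0x09 R4=0x02 R5=0x4b  N=0 Z=0
after  5: R0=0x00 R1=0x6b R2=0xb6 R3=0x09 R4=0x02 R5=0x4b  N=0 Z=1
after  6: R0=0x00 R1=0x95 R2=0xb6 R3=0x09 R4=0x02 R5=0x4b  N=1 Z=0
after  7: R0=0x00 R1=0x95 R2=0x4b R3=0x09 R4=0x02 R5=0x4b  N=0 Z=0
after  8: R0=0x4b R1=0x95 R2=0x4b R3=0x09 R4=0x02 R5=0x4b  N=0 Z=0
after  9: R0=0x4b R1=0x0b R2=0x4b R3=0x09 R4=0x02 R5=0x4b  N=0 Z=0
after 10: R0=0x4b R1=0x0b R2=0x4b R3=0x09 R4=0x02 R5=0x4b  N=0 Z=0
after 11: R0=0x4b R1=0x0b R2=0x4b R3=0x09 R4=0x49 R5=0x4b  N=0 Z=0
-- IRQ taken; context saved, return-PC = 12 --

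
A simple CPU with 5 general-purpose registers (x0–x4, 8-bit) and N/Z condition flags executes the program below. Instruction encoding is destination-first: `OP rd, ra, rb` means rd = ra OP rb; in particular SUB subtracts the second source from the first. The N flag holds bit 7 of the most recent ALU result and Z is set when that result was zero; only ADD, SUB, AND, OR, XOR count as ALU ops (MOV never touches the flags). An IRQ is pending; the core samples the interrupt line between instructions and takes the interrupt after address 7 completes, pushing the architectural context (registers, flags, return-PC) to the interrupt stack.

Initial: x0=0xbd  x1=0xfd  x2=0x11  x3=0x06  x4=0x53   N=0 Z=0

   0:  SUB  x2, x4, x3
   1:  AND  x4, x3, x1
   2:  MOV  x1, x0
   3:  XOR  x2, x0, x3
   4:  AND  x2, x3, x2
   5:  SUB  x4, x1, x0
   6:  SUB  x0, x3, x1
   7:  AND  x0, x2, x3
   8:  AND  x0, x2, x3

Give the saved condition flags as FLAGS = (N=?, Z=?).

FLAGS = (N=0, Z=0)

after  0: x0=0xbd x1=0xfd x2=0x4d x3=0x06 x4=0x53  N=0 Z=0
after  1: x0=0xbd x1=0xfd x2=0x4d x3=0x06 x4=0x04  N=0 Z=0
after  2: x0=0xbd x1=0xbd x2=0x4d x3=0x06 x4=0x04  N=0 Z=0
after  3: x0=0xbd x1=0xbd x2=0xbb x3=0x06 x4=0x04  N=1 Z=0
after  4: x0=0xbd x1=0xbd x2=0x02 x3=0x06 x4=0x04  N=0 Z=0
after  5: x0=0xbd x1=0xbd x2=0x02 x3=0x06 x4=0x00  N=0 Z=1
after  6: x0=0x49 x1=0xbd x2=0x02 x3=0x06 x4=0x00  N=0 Z=0
after  7: x0=0x02 x1=0xbd x2=0x02 x3=0x06 x4=0x00  N=0 Z=0
-- IRQ taken; context saved, return-PC = 8 --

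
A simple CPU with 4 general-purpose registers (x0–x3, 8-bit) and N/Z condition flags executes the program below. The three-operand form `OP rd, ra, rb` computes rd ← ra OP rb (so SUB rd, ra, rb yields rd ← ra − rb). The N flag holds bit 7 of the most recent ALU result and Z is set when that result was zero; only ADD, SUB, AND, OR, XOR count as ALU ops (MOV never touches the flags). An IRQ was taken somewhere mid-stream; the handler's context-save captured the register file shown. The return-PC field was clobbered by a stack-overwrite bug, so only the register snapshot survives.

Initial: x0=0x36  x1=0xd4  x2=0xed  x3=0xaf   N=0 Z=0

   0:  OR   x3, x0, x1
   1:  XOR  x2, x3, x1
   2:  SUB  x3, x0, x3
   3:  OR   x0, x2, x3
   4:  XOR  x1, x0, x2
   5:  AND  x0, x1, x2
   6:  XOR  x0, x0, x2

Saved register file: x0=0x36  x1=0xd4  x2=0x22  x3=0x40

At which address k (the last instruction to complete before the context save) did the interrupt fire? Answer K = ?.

K = 2

after  0: x0=0x36 x1=0xd4 x2=0xed x3=0xf6  N=1 Z=0
after  1: x0=0x36 x1=0xd4 x2=0x22 x3=0xf6  N=0 Z=0
after  2: x0=0x36 x1=0xd4 x2=0x22 x3=0x40  N=0 Z=0
-- IRQ taken; context saved, return-PC = 3 --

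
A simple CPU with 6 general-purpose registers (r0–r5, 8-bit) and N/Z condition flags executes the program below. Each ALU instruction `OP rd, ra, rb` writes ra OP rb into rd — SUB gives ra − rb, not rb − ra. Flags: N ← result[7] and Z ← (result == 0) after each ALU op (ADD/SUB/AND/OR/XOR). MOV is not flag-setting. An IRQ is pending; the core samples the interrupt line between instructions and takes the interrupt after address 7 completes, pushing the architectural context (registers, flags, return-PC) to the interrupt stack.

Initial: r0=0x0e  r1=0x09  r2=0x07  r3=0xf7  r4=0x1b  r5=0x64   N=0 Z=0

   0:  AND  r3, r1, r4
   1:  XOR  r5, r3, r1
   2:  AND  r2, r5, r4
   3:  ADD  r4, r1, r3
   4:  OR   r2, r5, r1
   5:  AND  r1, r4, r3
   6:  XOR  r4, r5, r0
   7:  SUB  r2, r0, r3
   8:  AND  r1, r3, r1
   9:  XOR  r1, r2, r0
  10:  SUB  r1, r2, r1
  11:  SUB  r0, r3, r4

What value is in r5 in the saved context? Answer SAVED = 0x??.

after  0: r0=0x0e r1=0x09 r2=0x07 r3=0x09 r4=0x1b r5=0x64  N=0 Z=0
after  1: r0=0x0e r1=0x09 r2=0x07 r3=0x09 r4=0x1b r5=0x00  N=0 Z=1
after  2: r0=0x0e r1=0x09 r2=0x00 r3=0x09 r4=0x1b r5=0x00  N=0 Z=1
after  3: r0=0x0e r1=0x09 r2=0x00 r3=0x09 r4=0x12 r5=0x00  N=0 Z=0
after  4: r0=0x0e r1=0x09 r2=0x09 r3=0x09 r4=0x12 r5=0x00  N=0 Z=0
after  5: r0=0x0e r1=0x00 r2=0x09 r3=0x09 r4=0x12 r5=0x00  N=0 Z=1
after  6: r0=0x0e r1=0x00 r2=0x09 r3=0x09 r4=0x0e r5=0x00  N=0 Z=0
after  7: r0=0x0e r1=0x00 r2=0x05 r3=0x09 r4=0x0e r5=0x00  N=0 Z=0
-- IRQ taken; context saved, return-PC = 8 --

SAVED = 0x00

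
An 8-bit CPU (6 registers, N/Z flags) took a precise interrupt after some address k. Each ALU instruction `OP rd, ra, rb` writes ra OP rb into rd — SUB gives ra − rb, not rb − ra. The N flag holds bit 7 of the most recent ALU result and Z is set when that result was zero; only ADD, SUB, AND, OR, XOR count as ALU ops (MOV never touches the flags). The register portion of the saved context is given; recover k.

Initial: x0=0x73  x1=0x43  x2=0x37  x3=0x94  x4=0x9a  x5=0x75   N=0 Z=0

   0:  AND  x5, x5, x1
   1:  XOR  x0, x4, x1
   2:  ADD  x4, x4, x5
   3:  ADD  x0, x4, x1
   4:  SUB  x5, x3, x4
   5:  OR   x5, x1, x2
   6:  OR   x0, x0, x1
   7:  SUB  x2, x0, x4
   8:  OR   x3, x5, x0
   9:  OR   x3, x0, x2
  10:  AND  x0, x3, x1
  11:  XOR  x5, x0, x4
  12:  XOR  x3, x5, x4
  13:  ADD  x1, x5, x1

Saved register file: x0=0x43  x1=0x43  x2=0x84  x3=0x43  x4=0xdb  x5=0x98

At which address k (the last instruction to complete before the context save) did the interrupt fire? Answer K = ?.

K = 12

after  0: x0=0x73 x1=0x43 x2=0x37 x3=0x94 x4=0x9a x5=0x41  N=0 Z=0
after  1: x0=0xd9 x1=0x43 x2=0x37 x3=0x94 x4=0x9a x5=0x41  N=1 Z=0
after  2: x0=0xd9 x1=0x43 x2=0x37 x3=0x94 x4=0xdb x5=0x41  N=1 Z=0
after  3: x0=0x1e x1=0x43 x2=0x37 x3=0x94 x4=0xdb x5=0x41  N=0 Z=0
after  4: x0=0x1e x1=0x43 x2=0x37 x3=0x94 x4=0xdb x5=0xb9  N=1 Z=0
after  5: x0=0x1e x1=0x43 x2=0x37 x3=0x94 x4=0xdb x5=0x77  N=0 Z=0
after  6: x0=0x5f x1=0x43 x2=0x37 x3=0x94 x4=0xdb x5=0x77  N=0 Z=0
after  7: x0=0x5f x1=0x43 x2=0x84 x3=0x94 x4=0xdb x5=0x77  N=1 Z=0
after  8: x0=0x5f x1=0x43 x2=0x84 x3=0x7f x4=0xdb x5=0x77  N=0 Z=0
after  9: x0=0x5f x1=0x43 x2=0x84 x3=0xdf x4=0xdb x5=0x77  N=1 Z=0
after 10: x0=0x43 x1=0x43 x2=0x84 x3=0xdf x4=0xdb x5=0x77  N=0 Z=0
after 11: x0=0x43 x1=0x43 x2=0x84 x3=0xdf x4=0xdb x5=0x98  N=1 Z=0
after 12: x0=0x43 x1=0x43 x2=0x84 x3=0x43 x4=0xdb x5=0x98  N=0 Z=0
-- IRQ taken; context saved, return-PC = 13 --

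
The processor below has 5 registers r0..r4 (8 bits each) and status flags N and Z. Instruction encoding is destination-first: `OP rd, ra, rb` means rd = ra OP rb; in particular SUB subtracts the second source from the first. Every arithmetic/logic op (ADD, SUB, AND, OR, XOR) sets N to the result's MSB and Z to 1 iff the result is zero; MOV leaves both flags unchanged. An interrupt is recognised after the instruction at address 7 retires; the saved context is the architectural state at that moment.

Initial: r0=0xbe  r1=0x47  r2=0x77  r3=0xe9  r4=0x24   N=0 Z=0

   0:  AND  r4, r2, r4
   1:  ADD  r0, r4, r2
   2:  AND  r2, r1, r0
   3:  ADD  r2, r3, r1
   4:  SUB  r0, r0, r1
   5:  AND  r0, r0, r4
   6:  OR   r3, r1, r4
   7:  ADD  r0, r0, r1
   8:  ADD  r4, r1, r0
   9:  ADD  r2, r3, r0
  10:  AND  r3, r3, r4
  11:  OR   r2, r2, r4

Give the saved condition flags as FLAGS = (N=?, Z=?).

after  0: r0=0xbe r1=0x47 r2=0x77 r3=0xe9 r4=0x24  N=0 Z=0
after  1: r0=0x9b r1=0x47 r2=0x77 r3=0xe9 r4=0x24  N=1 Z=0
after  2: r0=0x9b r1=0x47 r2=0x03 r3=0xe9 r4=0x24  N=0 Z=0
after  3: r0=0x9b r1=0x47 r2=0x30 r3=0xe9 r4=0x24  N=0 Z=0
after  4: r0=0x54 r1=0x47 r2=0x30 r3=0xe9 r4=0x24  N=0 Z=0
after  5: r0=0x04 r1=0x47 r2=0x30 r3=0xe9 r4=0x24  N=0 Z=0
after  6: r0=0x04 r1=0x47 r2=0x30 r3=0x67 r4=0x24  N=0 Z=0
after  7: r0=0x4b r1=0x47 r2=0x30 r3=0x67 r4=0x24  N=0 Z=0
-- IRQ taken; context saved, return-PC = 8 --

FLAGS = (N=0, Z=0)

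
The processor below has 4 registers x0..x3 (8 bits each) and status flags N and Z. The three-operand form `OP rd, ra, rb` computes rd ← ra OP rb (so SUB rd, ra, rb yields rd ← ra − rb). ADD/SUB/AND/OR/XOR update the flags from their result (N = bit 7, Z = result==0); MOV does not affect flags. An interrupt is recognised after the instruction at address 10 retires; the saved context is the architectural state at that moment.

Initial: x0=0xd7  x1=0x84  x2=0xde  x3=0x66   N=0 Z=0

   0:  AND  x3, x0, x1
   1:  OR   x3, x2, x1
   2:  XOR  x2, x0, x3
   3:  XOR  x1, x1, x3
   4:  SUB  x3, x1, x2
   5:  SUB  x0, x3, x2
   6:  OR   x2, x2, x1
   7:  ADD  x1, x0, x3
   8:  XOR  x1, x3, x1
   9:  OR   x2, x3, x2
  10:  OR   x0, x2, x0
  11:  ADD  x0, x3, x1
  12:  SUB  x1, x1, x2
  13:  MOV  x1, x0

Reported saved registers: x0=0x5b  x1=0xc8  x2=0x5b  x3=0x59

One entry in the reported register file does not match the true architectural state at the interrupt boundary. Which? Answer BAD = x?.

BAD = x3

after  0: x0=0xd7 x1=0x84 x2=0xde x3=0x84  N=1 Z=0
after  1: x0=0xd7 x1=0x84 x2=0xde x3=0xde  N=1 Z=0
after  2: x0=0xd7 x1=0x84 x2=0x09 x3=0xde  N=0 Z=0
after  3: x0=0xd7 x1=0x5a x2=0x09 x3=0xde  N=0 Z=0
after  4: x0=0xd7 x1=0x5a x2=0x09 x3=0x51  N=0 Z=0
after  5: x0=0x48 x1=0x5a x2=0x09 x3=0x51  N=0 Z=0
after  6: x0=0x48 x1=0x5a x2=0x5b x3=0x51  N=0 Z=0
after  7: x0=0x48 x1=0x99 x2=0x5b x3=0x51  N=1 Z=0
after  8: x0=0x48 x1=0xc8 x2=0x5b x3=0x51  N=1 Z=0
after  9: x0=0x48 x1=0xc8 x2=0x5b x3=0x51  N=0 Z=0
after 10: x0=0x5b x1=0xc8 x2=0x5b x3=0x51  N=0 Z=0
-- IRQ taken; context saved, return-PC = 11 --
mismatch: x3: reported 0x59 vs actual 0x51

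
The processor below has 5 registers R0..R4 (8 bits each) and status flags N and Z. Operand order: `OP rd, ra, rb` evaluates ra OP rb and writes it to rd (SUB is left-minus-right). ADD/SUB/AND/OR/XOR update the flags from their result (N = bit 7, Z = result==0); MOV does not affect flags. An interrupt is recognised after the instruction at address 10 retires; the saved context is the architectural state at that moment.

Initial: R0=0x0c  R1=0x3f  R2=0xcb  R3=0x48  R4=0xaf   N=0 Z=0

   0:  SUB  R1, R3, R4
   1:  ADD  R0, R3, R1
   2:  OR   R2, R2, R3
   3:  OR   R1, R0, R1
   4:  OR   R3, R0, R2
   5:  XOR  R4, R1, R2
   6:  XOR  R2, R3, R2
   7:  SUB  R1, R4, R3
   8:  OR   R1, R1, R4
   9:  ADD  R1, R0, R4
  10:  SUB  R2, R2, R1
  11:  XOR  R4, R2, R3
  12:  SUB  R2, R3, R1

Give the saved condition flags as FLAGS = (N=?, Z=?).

FLAGS = (N=0, Z=0)

after  0: R0=0x0c R1=0x99 R2=0xcb R3=0x48 R4=0xaf  N=1 Z=0
after  1: R0=0xe1 R1=0x99 R2=0xcb R3=0x48 R4=0xaf  N=1 Z=0
after  2: R0=0xe1 R1=0x99 R2=0xcb R3=0x48 R4=0xaf  N=1 Z=0
after  3: R0=0xe1 R1=0xf9 R2=0xcb R3=0x48 R4=0xaf  N=1 Z=0
after  4: R0=0xe1 R1=0xf9 R2=0xcb R3=0xeb R4=0xaf  N=1 Z=0
after  5: R0=0xe1 R1=0xf9 R2=0xcb R3=0xeb R4=0x32  N=0 Z=0
after  6: R0=0xe1 R1=0xf9 R2=0x20 R3=0xeb R4=0x32  N=0 Z=0
after  7: R0=0xe1 R1=0x47 R2=0x20 R3=0xeb R4=0x32  N=0 Z=0
after  8: R0=0xe1 R1=0x77 R2=0x20 R3=0xeb R4=0x32  N=0 Z=0
after  9: R0=0xe1 R1=0x13 R2=0x20 R3=0xeb R4=0x32  N=0 Z=0
after 10: R0=0xe1 R1=0x13 R2=0x0d R3=0xeb R4=0x32  N=0 Z=0
-- IRQ taken; context saved, return-PC = 11 --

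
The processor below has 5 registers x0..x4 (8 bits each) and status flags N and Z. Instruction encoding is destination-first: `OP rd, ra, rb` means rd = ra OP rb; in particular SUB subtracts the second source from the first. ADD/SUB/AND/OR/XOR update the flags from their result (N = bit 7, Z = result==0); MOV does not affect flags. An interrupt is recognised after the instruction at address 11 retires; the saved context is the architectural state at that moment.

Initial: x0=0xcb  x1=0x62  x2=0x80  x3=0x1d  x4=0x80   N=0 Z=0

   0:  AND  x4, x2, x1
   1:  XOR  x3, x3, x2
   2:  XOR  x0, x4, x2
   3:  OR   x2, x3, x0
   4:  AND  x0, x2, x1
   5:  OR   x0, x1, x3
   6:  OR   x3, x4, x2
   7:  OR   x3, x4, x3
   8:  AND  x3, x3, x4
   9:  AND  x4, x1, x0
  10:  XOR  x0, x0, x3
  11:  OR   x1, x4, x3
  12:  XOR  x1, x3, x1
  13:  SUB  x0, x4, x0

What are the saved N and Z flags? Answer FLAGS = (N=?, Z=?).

FLAGS = (N=0, Z=0)

after  0: x0=0xcb x1=0x62 x2=0x80 x3=0x1d x4=0x00  N=0 Z=1
after  1: x0=0xcb x1=0x62 x2=0x80 x3=0x9d x4=0x00  N=1 Z=0
after  2: x0=0x80 x1=0x62 x2=0x80 x3=0x9d x4=0x00  N=1 Z=0
after  3: x0=0x80 x1=0x62 x2=0x9d x3=0x9d x4=0x00  N=1 Z=0
after  4: x0=0x00 x1=0x62 x2=0x9d x3=0x9d x4=0x00  N=0 Z=1
after  5: x0=0xff x1=0x62 x2=0x9d x3=0x9d x4=0x00  N=1 Z=0
after  6: x0=0xff x1=0x62 x2=0x9d x3=0x9d x4=0x00  N=1 Z=0
after  7: x0=0xff x1=0x62 x2=0x9d x3=0x9d x4=0x00  N=1 Z=0
after  8: x0=0xff x1=0x62 x2=0x9d x3=0x00 x4=0x00  N=0 Z=1
after  9: x0=0xff x1=0x62 x2=0x9d x3=0x00 x4=0x62  N=0 Z=0
after 10: x0=0xff x1=0x62 x2=0x9d x3=0x00 x4=0x62  N=1 Z=0
after 11: x0=0xff x1=0x62 x2=0x9d x3=0x00 x4=0x62  N=0 Z=0
-- IRQ taken; context saved, return-PC = 12 --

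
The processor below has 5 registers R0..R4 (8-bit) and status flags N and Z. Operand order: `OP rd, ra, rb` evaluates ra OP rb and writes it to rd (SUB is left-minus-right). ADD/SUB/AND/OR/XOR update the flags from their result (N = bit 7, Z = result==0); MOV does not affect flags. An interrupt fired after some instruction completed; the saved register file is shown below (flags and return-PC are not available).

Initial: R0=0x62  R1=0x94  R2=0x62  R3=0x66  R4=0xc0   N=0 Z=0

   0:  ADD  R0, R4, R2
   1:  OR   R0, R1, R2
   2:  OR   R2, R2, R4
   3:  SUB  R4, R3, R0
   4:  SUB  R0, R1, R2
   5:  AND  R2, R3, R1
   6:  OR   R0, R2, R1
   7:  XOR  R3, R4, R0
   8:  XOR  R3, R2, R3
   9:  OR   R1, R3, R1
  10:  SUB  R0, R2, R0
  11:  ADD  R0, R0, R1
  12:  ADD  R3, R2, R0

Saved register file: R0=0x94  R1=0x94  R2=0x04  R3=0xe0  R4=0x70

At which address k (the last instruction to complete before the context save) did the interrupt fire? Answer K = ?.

K = 8

after  0: R0=0x22 R1=0x94 R2=0x62 R3=0x66 R4=0xc0  N=0 Z=0
after  1: R0=0xf6 R1=0x94 R2=0x62 R3=0x66 R4=0xc0  N=1 Z=0
after  2: R0=0xf6 R1=0x94 R2=0xe2 R3=0x66 R4=0xc0  N=1 Z=0
after  3: R0=0xf6 R1=0x94 R2=0xe2 R3=0x66 R4=0x70  N=0 Z=0
after  4: R0=0xb2 R1=0x94 R2=0xe2 R3=0x66 R4=0x70  N=1 Z=0
after  5: R0=0xb2 R1=0x94 R2=0x04 R3=0x66 R4=0x70  N=0 Z=0
after  6: R0=0x94 R1=0x94 R2=0x04 R3=0x66 R4=0x70  N=1 Z=0
after  7: R0=0x94 R1=0x94 R2=0x04 R3=0xe4 R4=0x70  N=1 Z=0
after  8: R0=0x94 R1=0x94 R2=0x04 R3=0xe0 R4=0x70  N=1 Z=0
-- IRQ taken; context saved, return-PC = 9 --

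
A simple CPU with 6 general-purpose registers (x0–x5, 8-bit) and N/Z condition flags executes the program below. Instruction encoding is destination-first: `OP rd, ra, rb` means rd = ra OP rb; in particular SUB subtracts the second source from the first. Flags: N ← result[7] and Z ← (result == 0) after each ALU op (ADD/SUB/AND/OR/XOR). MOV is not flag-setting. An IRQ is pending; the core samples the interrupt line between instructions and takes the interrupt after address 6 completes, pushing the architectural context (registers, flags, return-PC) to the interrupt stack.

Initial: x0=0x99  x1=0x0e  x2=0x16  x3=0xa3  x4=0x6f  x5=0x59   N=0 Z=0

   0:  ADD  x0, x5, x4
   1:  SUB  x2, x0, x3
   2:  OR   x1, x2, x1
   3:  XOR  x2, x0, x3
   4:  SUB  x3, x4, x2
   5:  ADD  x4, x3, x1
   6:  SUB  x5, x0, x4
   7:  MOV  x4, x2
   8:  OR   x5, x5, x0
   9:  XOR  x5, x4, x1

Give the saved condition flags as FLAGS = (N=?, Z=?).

after  0: x0=0xc8 x1=0x0e x2=0x16 x3=0xa3 x4=0x6f x5=0x59  N=1 Z=0
after  1: x0=0xc8 x1=0x0e x2=0x25 x3=0xa3 x4=0x6f x5=0x59  N=0 Z=0
after  2: x0=0xc8 x1=0x2f x2=0x25 x3=0xa3 x4=0x6f x5=0x59  N=0 Z=0
after  3: x0=0xc8 x1=0x2f x2=0x6b x3=0xa3 x4=0x6f x5=0x59  N=0 Z=0
after  4: x0=0xc8 x1=0x2f x2=0x6b x3=0x04 x4=0x6f x5=0x59  N=0 Z=0
after  5: x0=0xc8 x1=0x2f x2=0x6b x3=0x04 x4=0x33 x5=0x59  N=0 Z=0
after  6: x0=0xc8 x1=0x2f x2=0x6b x3=0x04 x4=0x33 x5=0x95  N=1 Z=0
-- IRQ taken; context saved, return-PC = 7 --

FLAGS = (N=1, Z=0)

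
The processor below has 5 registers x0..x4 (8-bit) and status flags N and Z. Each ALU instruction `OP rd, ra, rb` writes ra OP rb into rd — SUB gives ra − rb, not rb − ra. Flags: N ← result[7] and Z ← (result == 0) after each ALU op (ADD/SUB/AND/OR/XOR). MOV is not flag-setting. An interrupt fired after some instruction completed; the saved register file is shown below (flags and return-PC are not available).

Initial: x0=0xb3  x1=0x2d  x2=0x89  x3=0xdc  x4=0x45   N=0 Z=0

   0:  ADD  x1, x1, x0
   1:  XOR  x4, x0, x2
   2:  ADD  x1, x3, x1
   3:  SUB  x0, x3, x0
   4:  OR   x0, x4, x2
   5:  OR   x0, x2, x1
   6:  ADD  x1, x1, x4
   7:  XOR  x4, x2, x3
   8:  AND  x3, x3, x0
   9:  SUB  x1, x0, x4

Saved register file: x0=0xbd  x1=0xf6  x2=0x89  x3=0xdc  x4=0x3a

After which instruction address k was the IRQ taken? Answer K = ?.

after  0: x0=0xb3 x1=0xe0 x2=0x89 x3=0xdc x4=0x45  N=1 Z=0
after  1: x0=0xb3 x1=0xe0 x2=0x89 x3=0xdc x4=0x3a  N=0 Z=0
after  2: x0=0xb3 x1=0xbc x2=0x89 x3=0xdc x4=0x3a  N=1 Z=0
after  3: x0=0x29 x1=0xbc x2=0x89 x3=0xdc x4=0x3a  N=0 Z=0
after  4: x0=0xbb x1=0xbc x2=0x89 x3=0xdc x4=0x3a  N=1 Z=0
after  5: x0=0xbd x1=0xbc x2=0x89 x3=0xdc x4=0x3a  N=1 Z=0
after  6: x0=0xbd x1=0xf6 x2=0x89 x3=0xdc x4=0x3a  N=1 Z=0
-- IRQ taken; context saved, return-PC = 7 --

K = 6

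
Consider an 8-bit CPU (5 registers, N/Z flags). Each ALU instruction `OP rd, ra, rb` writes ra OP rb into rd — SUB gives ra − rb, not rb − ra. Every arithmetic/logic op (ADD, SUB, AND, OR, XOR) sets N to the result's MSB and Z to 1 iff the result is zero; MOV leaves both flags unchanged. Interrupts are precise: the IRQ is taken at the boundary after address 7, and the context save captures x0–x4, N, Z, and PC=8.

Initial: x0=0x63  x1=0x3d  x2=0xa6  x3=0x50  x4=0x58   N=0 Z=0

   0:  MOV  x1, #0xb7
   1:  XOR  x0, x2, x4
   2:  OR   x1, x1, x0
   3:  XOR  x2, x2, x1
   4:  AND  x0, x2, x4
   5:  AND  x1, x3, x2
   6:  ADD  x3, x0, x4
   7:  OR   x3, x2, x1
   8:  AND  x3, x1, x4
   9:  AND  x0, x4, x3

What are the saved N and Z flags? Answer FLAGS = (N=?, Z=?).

after  0: x0=0x63 x1=0xb7 x2=0xa6 x3=0x50 x4=0x58  N=0 Z=0
after  1: x0=0xfe x1=0xb7 x2=0xa6 x3=0x50 x4=0x58  N=1 Z=0
after  2: x0=0xfe x1=0xff x2=0xa6 x3=0x50 x4=0x58  N=1 Z=0
after  3: x0=0xfe x1=0xff x2=0x59 x3=0x50 x4=0x58  N=0 Z=0
after  4: x0=0x58 x1=0xff x2=0x59 x3=0x50 x4=0x58  N=0 Z=0
after  5: x0=0x58 x1=0x50 x2=0x59 x3=0x50 x4=0x58  N=0 Z=0
after  6: x0=0x58 x1=0x50 x2=0x59 x3=0xb0 x4=0x58  N=1 Z=0
after  7: x0=0x58 x1=0x50 x2=0x59 x3=0x59 x4=0x58  N=0 Z=0
-- IRQ taken; context saved, return-PC = 8 --

FLAGS = (N=0, Z=0)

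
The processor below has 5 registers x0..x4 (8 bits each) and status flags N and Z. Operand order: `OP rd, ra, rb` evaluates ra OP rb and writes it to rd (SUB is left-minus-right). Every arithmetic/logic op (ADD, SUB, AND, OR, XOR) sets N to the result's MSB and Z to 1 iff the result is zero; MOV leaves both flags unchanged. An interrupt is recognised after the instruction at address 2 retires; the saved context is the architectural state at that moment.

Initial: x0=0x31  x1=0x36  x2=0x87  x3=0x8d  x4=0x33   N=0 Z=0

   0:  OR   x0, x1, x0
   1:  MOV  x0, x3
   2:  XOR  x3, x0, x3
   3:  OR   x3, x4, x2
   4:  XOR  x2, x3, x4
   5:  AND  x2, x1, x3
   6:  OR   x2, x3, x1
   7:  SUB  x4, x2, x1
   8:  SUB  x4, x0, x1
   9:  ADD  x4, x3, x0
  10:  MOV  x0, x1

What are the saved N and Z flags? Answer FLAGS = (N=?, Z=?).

FLAGS = (N=0, Z=1)

after  0: x0=0x37 x1=0x36 x2=0x87 x3=0x8d x4=0x33  N=0 Z=0
after  1: x0=0x8d x1=0x36 x2=0x87 x3=0x8d x4=0x33  N=0 Z=0
after  2: x0=0x8d x1=0x36 x2=0x87 x3=0x00 x4=0x33  N=0 Z=1
-- IRQ taken; context saved, return-PC = 3 --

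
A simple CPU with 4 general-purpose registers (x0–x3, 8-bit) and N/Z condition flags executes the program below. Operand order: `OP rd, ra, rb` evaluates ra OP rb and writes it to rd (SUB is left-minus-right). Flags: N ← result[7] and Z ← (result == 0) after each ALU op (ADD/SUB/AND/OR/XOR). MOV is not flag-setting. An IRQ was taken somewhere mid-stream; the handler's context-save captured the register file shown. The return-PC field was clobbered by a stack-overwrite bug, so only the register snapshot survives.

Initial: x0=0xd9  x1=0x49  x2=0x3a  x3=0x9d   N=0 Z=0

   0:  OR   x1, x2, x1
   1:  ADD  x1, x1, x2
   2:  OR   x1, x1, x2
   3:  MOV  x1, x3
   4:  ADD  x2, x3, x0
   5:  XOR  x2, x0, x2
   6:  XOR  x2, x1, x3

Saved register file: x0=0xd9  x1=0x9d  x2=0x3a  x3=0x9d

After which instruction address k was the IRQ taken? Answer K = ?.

K = 3

after  0: x0=0xd9 x1=0x7b x2=0x3a x3=0x9d  N=0 Z=0
after  1: x0=0xd9 x1=0xb5 x2=0x3a x3=0x9d  N=1 Z=0
after  2: x0=0xd9 x1=0xbf x2=0x3a x3=0x9d  N=1 Z=0
after  3: x0=0xd9 x1=0x9d x2=0x3a x3=0x9d  N=1 Z=0
-- IRQ taken; context saved, return-PC = 4 --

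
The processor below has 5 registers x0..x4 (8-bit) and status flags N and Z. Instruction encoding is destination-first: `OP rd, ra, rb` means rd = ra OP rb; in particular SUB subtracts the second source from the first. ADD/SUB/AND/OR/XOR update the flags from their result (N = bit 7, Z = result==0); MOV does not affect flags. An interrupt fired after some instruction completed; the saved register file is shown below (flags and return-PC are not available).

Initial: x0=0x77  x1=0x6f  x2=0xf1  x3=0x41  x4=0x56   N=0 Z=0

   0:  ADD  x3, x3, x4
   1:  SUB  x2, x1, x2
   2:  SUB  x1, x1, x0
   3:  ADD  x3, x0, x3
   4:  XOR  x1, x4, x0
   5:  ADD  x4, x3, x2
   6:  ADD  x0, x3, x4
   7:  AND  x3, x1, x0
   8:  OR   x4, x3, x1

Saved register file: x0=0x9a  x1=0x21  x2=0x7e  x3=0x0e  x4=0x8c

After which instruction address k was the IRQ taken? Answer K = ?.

K = 6

after  0: x0=0x77 x1=0x6f x2=0xf1 x3=0x97 x4=0x56  N=1 Z=0
after  1: x0=0x77 x1=0x6f x2=0x7e x3=0x97 x4=0x56  N=0 Z=0
after  2: x0=0x77 x1=0xf8 x2=0x7e x3=0x97 x4=0x56  N=1 Z=0
after  3: x0=0x77 x1=0xf8 x2=0x7e x3=0x0e x4=0x56  N=0 Z=0
after  4: x0=0x77 x1=0x21 x2=0x7e x3=0x0e x4=0x56  N=0 Z=0
after  5: x0=0x77 x1=0x21 x2=0x7e x3=0x0e x4=0x8c  N=1 Z=0
after  6: x0=0x9a x1=0x21 x2=0x7e x3=0x0e x4=0x8c  N=1 Z=0
-- IRQ taken; context saved, return-PC = 7 --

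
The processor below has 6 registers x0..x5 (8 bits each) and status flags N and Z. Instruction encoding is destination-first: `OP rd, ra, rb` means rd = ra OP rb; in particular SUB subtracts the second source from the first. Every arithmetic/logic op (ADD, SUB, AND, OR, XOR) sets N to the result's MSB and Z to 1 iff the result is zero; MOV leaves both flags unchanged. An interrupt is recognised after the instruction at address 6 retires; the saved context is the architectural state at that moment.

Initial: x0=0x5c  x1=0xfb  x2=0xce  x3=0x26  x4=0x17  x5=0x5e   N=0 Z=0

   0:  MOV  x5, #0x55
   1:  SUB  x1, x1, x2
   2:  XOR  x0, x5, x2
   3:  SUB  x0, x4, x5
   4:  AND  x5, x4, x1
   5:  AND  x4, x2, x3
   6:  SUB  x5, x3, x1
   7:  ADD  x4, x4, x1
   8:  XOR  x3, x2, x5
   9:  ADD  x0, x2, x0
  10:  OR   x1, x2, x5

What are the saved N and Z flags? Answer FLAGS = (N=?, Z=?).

FLAGS = (N=1, Z=0)

after  0: x0=0x5c x1=0xfb x2=0xce x3=0x26 x4=0x17 x5=0x55  N=0 Z=0
after  1: x0=0x5c x1=0x2d x2=0xce x3=0x26 x4=0x17 x5=0x55  N=0 Z=0
after  2: x0=0x9b x1=0x2d x2=0xce x3=0x26 x4=0x17 x5=0x55  N=1 Z=0
after  3: x0=0xc2 x1=0x2d x2=0xce x3=0x26 x4=0x17 x5=0x55  N=1 Z=0
after  4: x0=0xc2 x1=0x2d x2=0xce x3=0x26 x4=0x17 x5=0x05  N=0 Z=0
after  5: x0=0xc2 x1=0x2d x2=0xce x3=0x26 x4=0x06 x5=0x05  N=0 Z=0
after  6: x0=0xc2 x1=0x2d x2=0xce x3=0x26 x4=0x06 x5=0xf9  N=1 Z=0
-- IRQ taken; context saved, return-PC = 7 --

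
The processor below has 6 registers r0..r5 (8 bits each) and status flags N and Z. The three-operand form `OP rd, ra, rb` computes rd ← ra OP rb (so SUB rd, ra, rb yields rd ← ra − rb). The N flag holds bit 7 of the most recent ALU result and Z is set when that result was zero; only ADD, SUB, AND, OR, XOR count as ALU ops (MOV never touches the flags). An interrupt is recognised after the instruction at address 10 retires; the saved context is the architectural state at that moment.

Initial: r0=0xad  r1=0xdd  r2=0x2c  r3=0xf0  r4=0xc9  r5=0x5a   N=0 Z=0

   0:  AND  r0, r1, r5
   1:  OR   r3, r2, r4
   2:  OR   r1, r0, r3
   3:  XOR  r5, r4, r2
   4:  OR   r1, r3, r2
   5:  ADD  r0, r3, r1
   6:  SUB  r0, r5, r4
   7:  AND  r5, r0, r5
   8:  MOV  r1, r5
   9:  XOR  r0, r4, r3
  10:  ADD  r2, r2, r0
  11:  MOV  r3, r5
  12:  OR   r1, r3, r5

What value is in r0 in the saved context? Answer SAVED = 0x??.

SAVED = 0x24

after  0: r0=0x58 r1=0xdd r2=0x2c r3=0xf0 r4=0xc9 r5=0x5a  N=0 Z=0
after  1: r0=0x58 r1=0xdd r2=0x2c r3=0xed r4=0xc9 r5=0x5a  N=1 Z=0
after  2: r0=0x58 r1=0xfd r2=0x2c r3=0xed r4=0xc9 r5=0x5a  N=1 Z=0
after  3: r0=0x58 r1=0xfd r2=0x2c r3=0xed r4=0xc9 r5=0xe5  N=1 Z=0
after  4: r0=0x58 r1=0xed r2=0x2c r3=0xed r4=0xc9 r5=0xe5  N=1 Z=0
after  5: r0=0xda r1=0xed r2=0x2c r3=0xed r4=0xc9 r5=0xe5  N=1 Z=0
after  6: r0=0x1c r1=0xed r2=0x2c r3=0xed r4=0xc9 r5=0xe5  N=0 Z=0
after  7: r0=0x1c r1=0xed r2=0x2c r3=0xed r4=0xc9 r5=0x04  N=0 Z=0
after  8: r0=0x1c r1=0x04 r2=0x2c r3=0xed r4=0xc9 r5=0x04  N=0 Z=0
after  9: r0=0x24 r1=0x04 r2=0x2c r3=0xed r4=0xc9 r5=0x04  N=0 Z=0
after 10: r0=0x24 r1=0x04 r2=0x50 r3=0xed r4=0xc9 r5=0x04  N=0 Z=0
-- IRQ taken; context saved, return-PC = 11 --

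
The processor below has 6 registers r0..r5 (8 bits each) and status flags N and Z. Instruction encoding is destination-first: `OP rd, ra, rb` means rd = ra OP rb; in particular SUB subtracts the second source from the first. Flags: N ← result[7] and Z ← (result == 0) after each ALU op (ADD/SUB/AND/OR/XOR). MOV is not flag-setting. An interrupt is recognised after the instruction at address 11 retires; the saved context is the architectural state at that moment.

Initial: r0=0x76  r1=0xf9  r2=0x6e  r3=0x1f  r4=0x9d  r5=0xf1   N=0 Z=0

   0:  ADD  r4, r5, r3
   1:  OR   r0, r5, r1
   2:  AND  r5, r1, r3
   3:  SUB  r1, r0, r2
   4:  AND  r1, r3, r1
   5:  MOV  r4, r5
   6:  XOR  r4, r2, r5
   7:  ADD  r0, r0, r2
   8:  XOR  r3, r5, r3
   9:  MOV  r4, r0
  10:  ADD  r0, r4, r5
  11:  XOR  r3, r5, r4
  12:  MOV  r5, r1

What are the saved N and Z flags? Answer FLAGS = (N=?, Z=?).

FLAGS = (N=0, Z=0)

after  0: r0=0x76 r1=0xf9 r2=0x6e r3=0x1f r4=0x10 r5=0xf1  N=0 Z=0
after  1: r0=0xf9 r1=0xf9 r2=0x6e r3=0x1f r4=0x10 r5=0xf1  N=1 Z=0
after  2: r0=0xf9 r1=0xf9 r2=0x6e r3=0x1f r4=0x10 r5=0x19  N=0 Z=0
after  3: r0=0xf9 r1=0x8b r2=0x6e r3=0x1f r4=0x10 r5=0x19  N=1 Z=0
after  4: r0=0xf9 r1=0x0b r2=0x6e r3=0x1f r4=0x10 r5=0x19  N=0 Z=0
after  5: r0=0xf9 r1=0x0b r2=0x6e r3=0x1f r4=0x19 r5=0x19  N=0 Z=0
after  6: r0=0xf9 r1=0x0b r2=0x6e r3=0x1f r4=0x77 r5=0x19  N=0 Z=0
after  7: r0=0x67 r1=0x0b r2=0x6e r3=0x1f r4=0x77 r5=0x19  N=0 Z=0
after  8: r0=0x67 r1=0x0b r2=0x6e r3=0x06 r4=0x77 r5=0x19  N=0 Z=0
after  9: r0=0x67 r1=0x0b r2=0x6e r3=0x06 r4=0x67 r5=0x19  N=0 Z=0
after 10: r0=0x80 r1=0x0b r2=0x6e r3=0x06 r4=0x67 r5=0x19  N=1 Z=0
after 11: r0=0x80 r1=0x0b r2=0x6e r3=0x7e r4=0x67 r5=0x19  N=0 Z=0
-- IRQ taken; context saved, return-PC = 12 --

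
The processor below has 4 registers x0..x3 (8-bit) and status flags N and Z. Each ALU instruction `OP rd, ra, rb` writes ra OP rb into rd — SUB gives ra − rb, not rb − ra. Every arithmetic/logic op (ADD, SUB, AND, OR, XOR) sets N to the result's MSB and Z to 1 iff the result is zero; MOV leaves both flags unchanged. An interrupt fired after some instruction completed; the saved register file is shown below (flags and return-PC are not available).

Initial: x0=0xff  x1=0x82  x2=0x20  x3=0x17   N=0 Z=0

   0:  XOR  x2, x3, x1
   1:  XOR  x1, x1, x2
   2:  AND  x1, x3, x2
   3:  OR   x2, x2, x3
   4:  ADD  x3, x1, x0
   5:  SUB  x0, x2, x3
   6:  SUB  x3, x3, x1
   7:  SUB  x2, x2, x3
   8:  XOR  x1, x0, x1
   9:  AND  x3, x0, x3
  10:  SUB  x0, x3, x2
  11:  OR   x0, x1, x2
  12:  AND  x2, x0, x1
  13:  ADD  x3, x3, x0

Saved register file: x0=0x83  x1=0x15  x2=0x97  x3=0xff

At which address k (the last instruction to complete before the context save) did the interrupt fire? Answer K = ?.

K = 6

after  0: x0=0xff x1=0x82 x2=0x95 x3=0x17  N=1 Z=0
after  1: x0=0xff x1=0x17 x2=0x95 x3=0x17  N=0 Z=0
after  2: x0=0xff x1=0x15 x2=0x95 x3=0x17  N=0 Z=0
after  3: x0=0xff x1=0x15 x2=0x97 x3=0x17  N=1 Z=0
after  4: x0=0xff x1=0x15 x2=0x97 x3=0x14  N=0 Z=0
after  5: x0=0x83 x1=0x15 x2=0x97 x3=0x14  N=1 Z=0
after  6: x0=0x83 x1=0x15 x2=0x97 x3=0xff  N=1 Z=0
-- IRQ taken; context saved, return-PC = 7 --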